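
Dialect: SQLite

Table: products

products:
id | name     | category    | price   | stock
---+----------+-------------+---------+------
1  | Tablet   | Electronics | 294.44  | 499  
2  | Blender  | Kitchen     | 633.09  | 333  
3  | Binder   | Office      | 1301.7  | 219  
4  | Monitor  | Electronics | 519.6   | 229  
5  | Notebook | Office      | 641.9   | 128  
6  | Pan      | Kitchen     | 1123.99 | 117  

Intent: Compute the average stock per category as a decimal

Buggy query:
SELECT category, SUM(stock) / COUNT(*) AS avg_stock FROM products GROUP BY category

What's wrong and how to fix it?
Bug: SUM(stock) and COUNT(*) are both integers; the division truncates the fractional part

Fix: Multiply by 1.0 (or CAST to REAL) to force floating-point division

Corrected query:
SELECT category, SUM(stock) * 1.0 / COUNT(*) AS avg_stock FROM products GROUP BY category

Result:
category    | avg_stock
------------+----------
Electronics | 364      
Kitchen     | 225      
Office      | 173.5    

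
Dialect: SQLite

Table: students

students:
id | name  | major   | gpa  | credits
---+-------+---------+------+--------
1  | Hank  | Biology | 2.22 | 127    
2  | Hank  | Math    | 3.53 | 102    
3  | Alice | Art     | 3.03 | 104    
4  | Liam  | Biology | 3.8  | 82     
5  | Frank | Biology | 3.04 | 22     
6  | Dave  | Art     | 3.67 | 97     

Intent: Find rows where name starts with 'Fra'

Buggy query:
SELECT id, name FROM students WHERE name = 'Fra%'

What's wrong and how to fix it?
Bug: Wildcards only work with LIKE; '=' treats '%' as a literal character

Fix: Use LIKE for wildcard pattern matching

Corrected query:
SELECT id, name FROM students WHERE name LIKE 'Fra%'

Result:
id | name 
---+------
5  | Frank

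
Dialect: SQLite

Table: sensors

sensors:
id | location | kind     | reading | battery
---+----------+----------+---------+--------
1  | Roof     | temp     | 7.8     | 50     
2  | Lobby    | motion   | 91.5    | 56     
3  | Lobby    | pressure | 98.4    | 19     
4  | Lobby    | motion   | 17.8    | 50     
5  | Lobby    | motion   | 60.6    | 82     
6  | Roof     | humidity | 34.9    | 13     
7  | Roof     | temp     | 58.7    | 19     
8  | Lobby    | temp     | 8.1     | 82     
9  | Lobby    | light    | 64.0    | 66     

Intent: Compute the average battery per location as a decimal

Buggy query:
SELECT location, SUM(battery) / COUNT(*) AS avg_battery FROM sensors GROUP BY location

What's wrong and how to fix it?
Bug: Both operands are integers, so '/' performs integer division and truncates

Fix: Multiply by 1.0 (or CAST to REAL) to force floating-point division

Corrected query:
SELECT location, SUM(battery) * 1.0 / COUNT(*) AS avg_battery FROM sensors GROUP BY location

Result:
location | avg_battery
---------+------------
Lobby    | 59.166667  
Roof     | 27.333333  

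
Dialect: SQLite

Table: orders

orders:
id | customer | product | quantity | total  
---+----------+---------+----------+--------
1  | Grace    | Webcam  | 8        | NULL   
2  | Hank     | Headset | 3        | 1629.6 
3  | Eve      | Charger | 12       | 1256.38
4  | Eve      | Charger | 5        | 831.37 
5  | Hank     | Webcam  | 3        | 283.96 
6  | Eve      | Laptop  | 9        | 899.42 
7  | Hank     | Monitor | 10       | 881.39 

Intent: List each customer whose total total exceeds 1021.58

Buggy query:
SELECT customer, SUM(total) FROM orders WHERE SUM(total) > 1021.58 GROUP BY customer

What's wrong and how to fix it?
Bug: Aggregate functions cannot appear in a WHERE clause

Fix: Move the aggregate condition to a HAVING clause

Corrected query:
SELECT customer, SUM(total) FROM orders GROUP BY customer HAVING SUM(total) > 1021.58

Result:
customer | SUM(total)
---------+-----------
Eve      | 2987.17   
Hank     | 2794.95   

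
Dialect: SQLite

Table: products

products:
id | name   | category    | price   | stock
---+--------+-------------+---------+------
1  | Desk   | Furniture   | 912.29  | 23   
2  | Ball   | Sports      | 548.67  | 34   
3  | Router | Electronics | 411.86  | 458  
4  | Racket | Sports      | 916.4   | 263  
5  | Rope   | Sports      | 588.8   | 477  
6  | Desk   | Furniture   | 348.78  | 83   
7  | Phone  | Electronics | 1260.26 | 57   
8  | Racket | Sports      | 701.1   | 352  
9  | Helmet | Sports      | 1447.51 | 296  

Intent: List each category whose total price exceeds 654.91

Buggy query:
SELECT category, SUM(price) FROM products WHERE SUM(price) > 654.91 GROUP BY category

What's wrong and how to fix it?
Bug: Aggregate functions cannot appear in a WHERE clause

Fix: Use HAVING (which filters groups after aggregation) instead of WHERE

Corrected query:
SELECT category, SUM(price) FROM products GROUP BY category HAVING SUM(price) > 654.91

Result:
category    | SUM(price)
------------+-----------
Electronics | 1672.12   
Furniture   | 1261.07   
Sports      | 4202.48   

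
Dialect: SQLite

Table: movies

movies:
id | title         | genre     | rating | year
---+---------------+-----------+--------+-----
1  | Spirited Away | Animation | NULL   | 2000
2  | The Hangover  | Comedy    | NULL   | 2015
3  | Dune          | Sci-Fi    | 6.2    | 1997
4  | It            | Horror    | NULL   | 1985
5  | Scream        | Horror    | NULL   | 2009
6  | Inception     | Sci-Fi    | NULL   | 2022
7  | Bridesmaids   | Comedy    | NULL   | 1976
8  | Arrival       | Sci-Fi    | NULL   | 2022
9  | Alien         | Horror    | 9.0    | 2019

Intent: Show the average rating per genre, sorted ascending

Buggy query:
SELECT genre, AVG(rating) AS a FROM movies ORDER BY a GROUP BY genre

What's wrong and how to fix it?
Bug: GROUP BY must precede ORDER BY

Fix: Move ORDER BY to the end, after GROUP BY

Corrected query:
SELECT genre, AVG(rating) AS a FROM movies GROUP BY genre ORDER BY a

Result:
genre     | a   
----------+-----
Animation | NULL
Comedy    | NULL
Sci-Fi    | 6.2 
Horror    | 9   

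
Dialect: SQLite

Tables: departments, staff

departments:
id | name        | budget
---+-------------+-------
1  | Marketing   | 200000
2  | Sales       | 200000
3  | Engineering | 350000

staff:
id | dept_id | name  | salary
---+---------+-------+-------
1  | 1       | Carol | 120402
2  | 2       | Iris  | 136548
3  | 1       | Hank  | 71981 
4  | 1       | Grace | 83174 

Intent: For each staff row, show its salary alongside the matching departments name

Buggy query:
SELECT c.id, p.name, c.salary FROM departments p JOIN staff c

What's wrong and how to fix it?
Bug: JOIN with no ON clause produces a cartesian product; every staff row pairs with every departments row

Fix: Add ON c.dept_id = p.id to the JOIN

Corrected query:
SELECT c.id, p.name, c.salary FROM departments p JOIN staff c ON c.dept_id = p.id

Result:
id | name      | salary
---+-----------+-------
1  | Marketing | 120402
2  | Sales     | 136548
3  | Marketing | 71981 
4  | Marketing | 83174 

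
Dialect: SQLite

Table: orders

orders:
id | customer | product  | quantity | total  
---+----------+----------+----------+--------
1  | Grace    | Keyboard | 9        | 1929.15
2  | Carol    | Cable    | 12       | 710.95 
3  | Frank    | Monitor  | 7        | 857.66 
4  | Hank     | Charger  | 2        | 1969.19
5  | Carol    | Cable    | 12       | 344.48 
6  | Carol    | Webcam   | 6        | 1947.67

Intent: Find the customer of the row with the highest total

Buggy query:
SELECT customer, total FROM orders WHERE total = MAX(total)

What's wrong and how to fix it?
Bug: WHERE is evaluated per row; an aggregate over the whole table isn't defined there

Fix: Wrap MAX in a scalar subquery so WHERE compares against a single value

Corrected query:
SELECT customer, total FROM orders WHERE total = (SELECT MAX(total) FROM orders)

Result:
customer | total  
---------+--------
Hank     | 1969.19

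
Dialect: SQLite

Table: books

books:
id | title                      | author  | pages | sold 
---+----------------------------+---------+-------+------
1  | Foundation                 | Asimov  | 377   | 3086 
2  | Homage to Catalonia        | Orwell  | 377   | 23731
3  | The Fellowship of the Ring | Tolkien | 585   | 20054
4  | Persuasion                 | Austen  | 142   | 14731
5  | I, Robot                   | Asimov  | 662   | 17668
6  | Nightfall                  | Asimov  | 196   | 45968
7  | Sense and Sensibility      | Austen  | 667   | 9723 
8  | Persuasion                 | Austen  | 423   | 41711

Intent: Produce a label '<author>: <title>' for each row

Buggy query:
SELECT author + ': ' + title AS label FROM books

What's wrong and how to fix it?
Bug: '+' is numeric addition; on text columns SQLite converts them to 0 instead of concatenating

Fix: Replace + with || to concatenate text

Corrected query:
SELECT author || ': ' || title AS label FROM books

Result:
label                              
-----------------------------------
Asimov: Foundation                 
Orwell: Homage to Catalonia        
Tolkien: The Fellowship of the Ring
Austen: Persuasion                 
Asimov: I, Robot                   
Asimov: Nightfall                  
Austen: Sense and Sensibility      
Austen: Persuasion                 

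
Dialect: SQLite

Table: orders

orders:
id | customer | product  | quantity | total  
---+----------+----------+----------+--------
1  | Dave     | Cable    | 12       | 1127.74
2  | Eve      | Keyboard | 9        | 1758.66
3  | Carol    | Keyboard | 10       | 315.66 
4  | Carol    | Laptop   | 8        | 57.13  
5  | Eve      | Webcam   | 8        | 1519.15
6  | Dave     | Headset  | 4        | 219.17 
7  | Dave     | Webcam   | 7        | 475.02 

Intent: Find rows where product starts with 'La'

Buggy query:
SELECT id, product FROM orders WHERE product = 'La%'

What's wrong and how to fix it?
Bug: '=' compares the literal string including the % character; pattern matching needs LIKE

Fix: Replace '=' with LIKE so 'La%' is treated as a pattern

Corrected query:
SELECT id, product FROM orders WHERE product LIKE 'La%'

Result:
id | product
---+--------
4  | Laptop 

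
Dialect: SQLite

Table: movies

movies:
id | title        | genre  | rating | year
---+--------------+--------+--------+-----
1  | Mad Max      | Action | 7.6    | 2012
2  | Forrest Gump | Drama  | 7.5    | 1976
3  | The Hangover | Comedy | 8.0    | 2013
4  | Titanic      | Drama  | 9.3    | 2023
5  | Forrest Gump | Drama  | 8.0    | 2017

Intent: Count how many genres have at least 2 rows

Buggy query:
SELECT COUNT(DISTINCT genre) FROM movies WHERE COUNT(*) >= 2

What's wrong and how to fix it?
Bug: WHERE filters individual rows, not groups, so a group-level COUNT is invalid there

Fix: Use a subquery that GROUPs and filters with HAVING, then count its rows

Corrected query:
SELECT COUNT(*) FROM (SELECT genre FROM movies GROUP BY genre HAVING COUNT(*) >= 2)

Result:
COUNT(*)
--------
1       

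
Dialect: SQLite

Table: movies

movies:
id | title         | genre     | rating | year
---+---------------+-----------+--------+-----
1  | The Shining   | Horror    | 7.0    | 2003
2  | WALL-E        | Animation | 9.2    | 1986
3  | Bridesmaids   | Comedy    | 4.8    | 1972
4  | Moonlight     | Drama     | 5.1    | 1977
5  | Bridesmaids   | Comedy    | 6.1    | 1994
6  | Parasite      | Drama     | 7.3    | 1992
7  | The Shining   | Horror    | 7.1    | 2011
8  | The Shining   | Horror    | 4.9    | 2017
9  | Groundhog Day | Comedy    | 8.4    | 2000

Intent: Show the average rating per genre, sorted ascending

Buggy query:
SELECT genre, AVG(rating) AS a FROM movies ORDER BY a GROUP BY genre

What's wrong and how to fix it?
Bug: GROUP BY must precede ORDER BY

Fix: Reorder: SELECT … FROM … GROUP BY … ORDER BY …

Corrected query:
SELECT genre, AVG(rating) AS a FROM movies GROUP BY genre ORDER BY a

Result:
genre     | a       
----------+---------
Drama     | 6.2     
Horror    | 6.333333
Comedy    | 6.433333
Animation | 9.2     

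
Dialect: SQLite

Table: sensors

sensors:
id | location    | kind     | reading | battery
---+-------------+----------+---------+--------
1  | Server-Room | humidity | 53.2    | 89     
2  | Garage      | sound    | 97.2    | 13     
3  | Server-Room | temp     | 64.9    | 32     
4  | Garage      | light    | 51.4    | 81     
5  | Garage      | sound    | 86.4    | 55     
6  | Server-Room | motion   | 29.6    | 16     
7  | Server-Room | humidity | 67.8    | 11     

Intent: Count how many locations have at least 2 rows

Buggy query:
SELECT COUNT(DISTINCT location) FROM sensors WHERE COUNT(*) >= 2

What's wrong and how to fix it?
Bug: WHERE filters individual rows, not groups, so a group-level COUNT is invalid there

Fix: Use a subquery that GROUPs and filters with HAVING, then count its rows

Corrected query:
SELECT COUNT(*) FROM (SELECT location FROM sensors GROUP BY location HAVING COUNT(*) >= 2)

Result:
COUNT(*)
--------
2       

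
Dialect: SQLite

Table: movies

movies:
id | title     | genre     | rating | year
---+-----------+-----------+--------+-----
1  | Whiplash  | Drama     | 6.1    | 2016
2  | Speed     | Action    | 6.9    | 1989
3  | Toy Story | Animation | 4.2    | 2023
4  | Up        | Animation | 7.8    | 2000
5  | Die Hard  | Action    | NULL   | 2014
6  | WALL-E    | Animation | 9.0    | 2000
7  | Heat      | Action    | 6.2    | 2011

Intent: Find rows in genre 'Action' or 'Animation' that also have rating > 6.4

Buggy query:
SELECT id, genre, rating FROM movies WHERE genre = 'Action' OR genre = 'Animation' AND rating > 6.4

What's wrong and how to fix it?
Bug: Without parentheses, AND is evaluated before OR, so the rating filter only applies to the 'Animation' branch

Fix: Add parentheses around the OR so the AND applies to both alternatives

Corrected query:
SELECT id, genre, rating FROM movies WHERE (genre = 'Action' OR genre = 'Animation') AND rating > 6.4

Result:
id | genre     | rating
---+-----------+-------
2  | Action    | 6.9   
4  | Animation | 7.8   
6  | Animation | 9     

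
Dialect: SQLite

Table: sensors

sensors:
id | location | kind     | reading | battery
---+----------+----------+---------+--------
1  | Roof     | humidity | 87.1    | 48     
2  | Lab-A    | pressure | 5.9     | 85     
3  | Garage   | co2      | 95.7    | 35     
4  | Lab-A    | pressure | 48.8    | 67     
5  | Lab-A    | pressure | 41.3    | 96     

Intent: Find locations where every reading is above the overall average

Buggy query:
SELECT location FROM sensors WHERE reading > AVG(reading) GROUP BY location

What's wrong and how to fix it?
Bug: WHERE evaluates per row before aggregation, so AVG() is unavailable

Fix: Use a subquery for AVG and a HAVING MIN(...) filter so the condition holds for every row in the group

Corrected query:
SELECT location FROM sensors GROUP BY location HAVING MIN(reading) > (SELECT AVG(reading) FROM sensors)

Result:
location
--------
Garage  
Roof    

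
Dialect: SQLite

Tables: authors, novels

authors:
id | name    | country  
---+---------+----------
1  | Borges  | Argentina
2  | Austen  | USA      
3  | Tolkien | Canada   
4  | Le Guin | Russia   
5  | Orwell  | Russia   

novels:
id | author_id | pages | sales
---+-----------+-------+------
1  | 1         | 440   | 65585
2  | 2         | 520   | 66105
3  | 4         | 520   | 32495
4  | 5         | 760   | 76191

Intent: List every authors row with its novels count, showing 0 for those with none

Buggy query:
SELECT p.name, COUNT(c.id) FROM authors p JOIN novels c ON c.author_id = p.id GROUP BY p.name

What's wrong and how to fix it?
Bug: INNER JOIN drops authors rows that have no matching novels rows

Fix: Use LEFT JOIN so parents without children still appear (COUNT(c.id) gives 0)

Corrected query:
SELECT p.name, COUNT(c.id) FROM authors p LEFT JOIN novels c ON c.author_id = p.id GROUP BY p.name

Result:
name    | COUNT(c.id)
--------+------------
Austen  | 1          
Borges  | 1          
Le Guin | 1          
Orwell  | 1          
Tolkien | 0          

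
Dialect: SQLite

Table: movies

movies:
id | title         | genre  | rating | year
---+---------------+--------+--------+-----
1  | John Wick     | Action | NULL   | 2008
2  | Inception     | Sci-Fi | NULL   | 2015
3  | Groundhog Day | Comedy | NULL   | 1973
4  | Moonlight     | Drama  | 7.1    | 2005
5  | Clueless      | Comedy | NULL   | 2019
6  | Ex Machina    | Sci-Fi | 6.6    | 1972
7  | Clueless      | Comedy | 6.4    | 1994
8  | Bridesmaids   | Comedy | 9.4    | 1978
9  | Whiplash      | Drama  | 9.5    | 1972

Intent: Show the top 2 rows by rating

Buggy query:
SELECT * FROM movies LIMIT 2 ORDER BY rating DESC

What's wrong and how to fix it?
Bug: ORDER BY cannot follow LIMIT; LIMIT is the final clause

Fix: Swap the clauses: ORDER BY first, then LIMIT

Corrected query:
SELECT * FROM movies ORDER BY rating DESC LIMIT 2

Result:
id | title       | genre  | rating | year
---+-------------+--------+--------+-----
9  | Whiplash    | Drama  | 9.5    | 1972
8  | Bridesmaids | Comedy | 9.4    | 1978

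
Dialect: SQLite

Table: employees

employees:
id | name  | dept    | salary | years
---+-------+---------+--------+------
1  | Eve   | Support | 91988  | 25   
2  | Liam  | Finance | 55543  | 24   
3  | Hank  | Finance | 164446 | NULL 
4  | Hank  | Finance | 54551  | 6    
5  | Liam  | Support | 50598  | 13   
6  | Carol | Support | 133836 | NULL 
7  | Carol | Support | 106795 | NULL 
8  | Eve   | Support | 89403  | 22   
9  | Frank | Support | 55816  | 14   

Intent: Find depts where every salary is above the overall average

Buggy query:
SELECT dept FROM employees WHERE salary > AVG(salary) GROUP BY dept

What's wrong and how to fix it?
Bug: AVG() is an aggregate; it can't sit directly in WHERE

Fix: Use a subquery for AVG and a HAVING MIN(...) filter so the condition holds for every row in the group

Corrected query:
SELECT dept FROM employees GROUP BY dept HAVING MIN(salary) > (SELECT AVG(salary) FROM employees)

Result:
(no rows)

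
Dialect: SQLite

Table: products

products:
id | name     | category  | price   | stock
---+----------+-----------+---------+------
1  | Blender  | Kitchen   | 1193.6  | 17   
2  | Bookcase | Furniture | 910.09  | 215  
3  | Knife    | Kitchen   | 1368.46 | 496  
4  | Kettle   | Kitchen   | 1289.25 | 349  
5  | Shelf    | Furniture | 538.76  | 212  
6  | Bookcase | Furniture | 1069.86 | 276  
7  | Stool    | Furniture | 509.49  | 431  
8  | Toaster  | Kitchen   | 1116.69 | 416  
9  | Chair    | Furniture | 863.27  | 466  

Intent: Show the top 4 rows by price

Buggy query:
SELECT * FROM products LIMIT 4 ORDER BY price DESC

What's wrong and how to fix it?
Bug: ORDER BY cannot follow LIMIT; LIMIT is the final clause

Fix: Swap the clauses: ORDER BY first, then LIMIT

Corrected query:
SELECT * FROM products ORDER BY price DESC LIMIT 4

Result:
id | name    | category | price   | stock
---+---------+----------+---------+------
3  | Knife   | Kitchen  | 1368.46 | 496  
4  | Kettle  | Kitchen  | 1289.25 | 349  
1  | Blender | Kitchen  | 1193.6  | 17   
8  | Toaster | Kitchen  | 1116.69 | 416  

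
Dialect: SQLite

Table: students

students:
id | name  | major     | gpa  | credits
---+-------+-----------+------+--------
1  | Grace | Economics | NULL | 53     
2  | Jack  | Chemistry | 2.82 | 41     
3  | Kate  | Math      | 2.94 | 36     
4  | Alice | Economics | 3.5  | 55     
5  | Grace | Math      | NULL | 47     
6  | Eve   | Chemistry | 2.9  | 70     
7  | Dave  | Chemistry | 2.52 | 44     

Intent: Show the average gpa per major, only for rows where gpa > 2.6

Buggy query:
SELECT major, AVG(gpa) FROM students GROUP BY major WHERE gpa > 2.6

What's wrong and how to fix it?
Bug: Row-level WHERE must come before GROUP BY in the clause order

Fix: Move the WHERE clause before GROUP BY

Corrected query:
SELECT major, AVG(gpa) FROM students WHERE gpa > 2.6 GROUP BY major

Result:
major     | AVG(gpa)
----------+---------
Chemistry | 2.86    
Economics | 3.5     
Math      | 2.94    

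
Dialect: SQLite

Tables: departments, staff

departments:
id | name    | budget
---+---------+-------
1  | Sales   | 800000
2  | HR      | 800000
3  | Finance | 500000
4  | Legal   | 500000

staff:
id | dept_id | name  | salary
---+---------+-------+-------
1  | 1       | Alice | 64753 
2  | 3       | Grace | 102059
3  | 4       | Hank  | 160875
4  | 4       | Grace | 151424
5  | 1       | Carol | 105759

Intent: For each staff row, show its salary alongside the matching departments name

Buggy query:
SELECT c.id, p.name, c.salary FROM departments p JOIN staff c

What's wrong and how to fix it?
Bug: JOIN with no ON clause produces a cartesian product; every staff row pairs with every departments row

Fix: Add ON c.dept_id = p.id to the JOIN

Corrected query:
SELECT c.id, p.name, c.salary FROM departments p JOIN staff c ON c.dept_id = p.id

Result:
id | name    | salary
---+---------+-------
1  | Sales   | 64753 
2  | Finance | 102059
3  | Legal   | 160875
4  | Legal   | 151424
5  | Sales   | 105759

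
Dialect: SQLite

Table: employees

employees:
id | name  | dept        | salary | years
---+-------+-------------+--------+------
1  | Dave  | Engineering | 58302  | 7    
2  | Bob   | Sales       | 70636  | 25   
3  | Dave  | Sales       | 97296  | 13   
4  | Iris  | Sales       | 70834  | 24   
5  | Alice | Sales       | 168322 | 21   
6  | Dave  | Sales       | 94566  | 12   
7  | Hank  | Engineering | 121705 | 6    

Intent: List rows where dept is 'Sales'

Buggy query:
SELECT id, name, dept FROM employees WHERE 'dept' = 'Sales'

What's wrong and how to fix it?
Bug: Single quotes denote string literals in SQL; the column name is being compared as a constant string

Fix: Reference the column as dept without single quotes

Corrected query:
SELECT id, name, dept FROM employees WHERE dept = 'Sales'

Result:
id | name  | dept 
---+-------+------
2  | Bob   | Sales
3  | Dave  | Sales
4  | Iris  | Sales
5  | Alice | Sales
6  | Dave  | Sales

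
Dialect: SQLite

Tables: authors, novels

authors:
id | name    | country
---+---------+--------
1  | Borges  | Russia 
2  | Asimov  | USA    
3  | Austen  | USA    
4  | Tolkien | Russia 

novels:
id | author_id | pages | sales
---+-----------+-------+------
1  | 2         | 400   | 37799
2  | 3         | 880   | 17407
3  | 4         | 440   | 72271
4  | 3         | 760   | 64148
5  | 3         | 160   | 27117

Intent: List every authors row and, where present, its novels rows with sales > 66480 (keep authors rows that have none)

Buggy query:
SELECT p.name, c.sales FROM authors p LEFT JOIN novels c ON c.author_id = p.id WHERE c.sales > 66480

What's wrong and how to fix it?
Bug: A WHERE condition on the right-hand table after LEFT JOIN drops unmatched parents

Fix: Move the right-table condition into the ON clause so unmatched parents are kept

Corrected query:
SELECT p.name, c.sales FROM authors p LEFT JOIN novels c ON c.author_id = p.id AND c.sales > 66480

Result:
name    | sales
--------+------
Borges  | NULL 
Asimov  | NULL 
Austen  | NULL 
Tolkien | 72271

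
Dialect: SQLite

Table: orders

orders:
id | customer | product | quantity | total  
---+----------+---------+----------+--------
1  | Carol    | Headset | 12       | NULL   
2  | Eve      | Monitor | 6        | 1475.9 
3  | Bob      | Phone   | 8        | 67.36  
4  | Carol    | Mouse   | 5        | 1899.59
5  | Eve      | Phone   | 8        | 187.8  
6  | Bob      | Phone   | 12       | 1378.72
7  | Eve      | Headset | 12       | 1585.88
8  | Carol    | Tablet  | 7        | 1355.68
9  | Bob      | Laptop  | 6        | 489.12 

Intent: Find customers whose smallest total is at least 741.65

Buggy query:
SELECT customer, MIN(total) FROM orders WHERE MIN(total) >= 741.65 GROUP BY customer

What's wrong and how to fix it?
Bug: MIN() in WHERE is a misuse of aggregate

Fix: Use HAVING for the per-group MIN condition

Corrected query:
SELECT customer, MIN(total) FROM orders GROUP BY customer HAVING MIN(total) >= 741.65

Result:
customer | MIN(total)
---------+-----------
Carol    | 1355.68   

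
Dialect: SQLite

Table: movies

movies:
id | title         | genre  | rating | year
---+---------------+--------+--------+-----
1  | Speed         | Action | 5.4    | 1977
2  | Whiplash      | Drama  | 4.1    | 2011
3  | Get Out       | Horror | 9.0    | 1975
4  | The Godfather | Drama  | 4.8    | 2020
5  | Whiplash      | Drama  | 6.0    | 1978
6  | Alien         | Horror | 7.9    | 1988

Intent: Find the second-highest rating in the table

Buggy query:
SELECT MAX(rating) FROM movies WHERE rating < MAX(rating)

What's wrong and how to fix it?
Bug: The inner MAX is an aggregate inside WHERE, which is not allowed

Fix: Put the inner MAX in a scalar subquery

Corrected query:
SELECT MAX(rating) FROM movies WHERE rating < (SELECT MAX(rating) FROM movies)

Result:
MAX(rating)
-----------
7.9        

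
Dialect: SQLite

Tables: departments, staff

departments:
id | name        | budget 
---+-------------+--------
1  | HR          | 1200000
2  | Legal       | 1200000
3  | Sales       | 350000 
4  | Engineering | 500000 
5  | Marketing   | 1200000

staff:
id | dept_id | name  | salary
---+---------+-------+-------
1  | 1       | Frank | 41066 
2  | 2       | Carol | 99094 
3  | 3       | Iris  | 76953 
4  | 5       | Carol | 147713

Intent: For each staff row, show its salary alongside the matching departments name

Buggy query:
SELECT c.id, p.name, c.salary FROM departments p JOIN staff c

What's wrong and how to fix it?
Bug: Missing join condition: each staff row is matched to all departments rows instead of just its own

Fix: Specify the join condition linking the foreign key to the parent id

Corrected query:
SELECT c.id, p.name, c.salary FROM departments p JOIN staff c ON c.dept_id = p.id

Result:
id | name      | salary
---+-----------+-------
1  | HR        | 41066 
2  | Legal     | 99094 
3  | Sales     | 76953 
4  | Marketing | 147713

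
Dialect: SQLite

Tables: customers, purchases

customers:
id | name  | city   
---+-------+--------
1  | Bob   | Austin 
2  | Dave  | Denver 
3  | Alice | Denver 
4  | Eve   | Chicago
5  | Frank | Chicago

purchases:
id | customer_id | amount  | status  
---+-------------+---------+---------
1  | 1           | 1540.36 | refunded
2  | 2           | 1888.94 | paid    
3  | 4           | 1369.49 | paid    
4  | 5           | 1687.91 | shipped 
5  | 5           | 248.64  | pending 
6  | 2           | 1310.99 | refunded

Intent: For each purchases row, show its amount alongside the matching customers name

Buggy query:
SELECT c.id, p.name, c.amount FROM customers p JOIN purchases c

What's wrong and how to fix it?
Bug: JOIN with no ON clause produces a cartesian product; every purchases row pairs with every customers row

Fix: Add ON c.customer_id = p.id to the JOIN

Corrected query:
SELECT c.id, p.name, c.amount FROM customers p JOIN purchases c ON c.customer_id = p.id

Result:
id | name  | amount 
---+-------+--------
1  | Bob   | 1540.36
2  | Dave  | 1888.94
3  | Eve   | 1369.49
4  | Frank | 1687.91
5  | Frank | 248.64 
6  | Dave  | 1310.99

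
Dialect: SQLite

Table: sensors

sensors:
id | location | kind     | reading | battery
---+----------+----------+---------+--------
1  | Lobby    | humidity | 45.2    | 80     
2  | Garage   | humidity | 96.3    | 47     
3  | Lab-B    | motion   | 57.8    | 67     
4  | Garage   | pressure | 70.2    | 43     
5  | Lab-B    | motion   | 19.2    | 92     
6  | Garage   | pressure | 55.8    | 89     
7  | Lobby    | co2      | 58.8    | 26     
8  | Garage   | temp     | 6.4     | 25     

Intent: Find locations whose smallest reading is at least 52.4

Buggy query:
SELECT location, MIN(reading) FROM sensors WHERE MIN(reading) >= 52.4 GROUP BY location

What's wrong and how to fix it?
Bug: MIN() in WHERE is a misuse of aggregate

Fix: Replace WHERE with HAVING after the GROUP BY

Corrected query:
SELECT location, MIN(reading) FROM sensors GROUP BY location HAVING MIN(reading) >= 52.4

Result:
(no rows)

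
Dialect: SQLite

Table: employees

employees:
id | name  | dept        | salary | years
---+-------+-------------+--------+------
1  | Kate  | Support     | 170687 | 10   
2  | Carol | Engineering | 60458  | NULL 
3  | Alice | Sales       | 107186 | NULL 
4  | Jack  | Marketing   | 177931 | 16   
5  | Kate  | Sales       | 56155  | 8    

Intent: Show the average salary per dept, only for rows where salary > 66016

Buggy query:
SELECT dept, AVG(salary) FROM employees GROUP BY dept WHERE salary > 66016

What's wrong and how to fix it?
Bug: WHERE cannot follow GROUP BY

Fix: Move the WHERE clause before GROUP BY

Corrected query:
SELECT dept, AVG(salary) FROM employees WHERE salary > 66016 GROUP BY dept

Result:
dept      | AVG(salary)
----------+------------
Marketing | 177931     
Sales     | 107186     
Support   | 170687     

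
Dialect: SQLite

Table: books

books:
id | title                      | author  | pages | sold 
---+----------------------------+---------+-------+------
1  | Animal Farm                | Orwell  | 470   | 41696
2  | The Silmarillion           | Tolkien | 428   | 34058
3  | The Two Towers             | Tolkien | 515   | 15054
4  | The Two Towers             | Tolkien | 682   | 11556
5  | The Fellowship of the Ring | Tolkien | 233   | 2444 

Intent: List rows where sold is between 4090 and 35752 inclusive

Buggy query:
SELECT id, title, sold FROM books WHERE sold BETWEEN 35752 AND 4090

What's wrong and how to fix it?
Bug: BETWEEN expects the lower bound first; with 35752 AND 4090 the range is empty

Fix: Write BETWEEN 4090 AND 35752

Corrected query:
SELECT id, title, sold FROM books WHERE sold BETWEEN 4090 AND 35752

Result:
id | title            | sold 
---+------------------+------
2  | The Silmarillion | 34058
3  | The Two Towers   | 15054
4  | The Two Towers   | 11556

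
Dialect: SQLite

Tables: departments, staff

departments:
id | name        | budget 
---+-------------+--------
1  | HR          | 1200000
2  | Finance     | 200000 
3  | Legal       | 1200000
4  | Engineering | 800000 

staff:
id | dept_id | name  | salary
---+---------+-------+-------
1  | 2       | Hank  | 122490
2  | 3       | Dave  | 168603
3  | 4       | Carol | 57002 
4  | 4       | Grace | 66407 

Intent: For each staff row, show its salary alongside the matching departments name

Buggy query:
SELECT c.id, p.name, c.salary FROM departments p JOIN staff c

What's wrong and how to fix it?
Bug: JOIN with no ON clause produces a cartesian product; every staff row pairs with every departments row

Fix: Add ON c.dept_id = p.id to the JOIN

Corrected query:
SELECT c.id, p.name, c.salary FROM departments p JOIN staff c ON c.dept_id = p.id

Result:
id | name        | salary
---+-------------+-------
1  | Finance     | 122490
2  | Legal       | 168603
3  | Engineering | 57002 
4  | Engineering | 66407 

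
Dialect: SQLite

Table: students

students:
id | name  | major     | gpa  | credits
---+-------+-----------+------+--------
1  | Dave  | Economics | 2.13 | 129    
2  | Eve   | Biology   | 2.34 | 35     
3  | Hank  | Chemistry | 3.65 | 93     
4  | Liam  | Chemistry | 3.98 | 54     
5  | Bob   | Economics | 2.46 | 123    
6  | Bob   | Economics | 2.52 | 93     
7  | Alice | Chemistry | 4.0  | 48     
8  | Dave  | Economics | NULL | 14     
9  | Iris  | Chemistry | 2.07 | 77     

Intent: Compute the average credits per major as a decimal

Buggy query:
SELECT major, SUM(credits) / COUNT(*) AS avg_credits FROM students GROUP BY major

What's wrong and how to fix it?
Bug: SUM(credits) and COUNT(*) are both integers; the division truncates the fractional part

Fix: Cast one side to REAL so the division keeps the fractional part

Corrected query:
SELECT major, SUM(credits) * 1.0 / COUNT(*) AS avg_credits FROM students GROUP BY major

Result:
major     | avg_credits
----------+------------
Biology   | 35         
Chemistry | 68         
Economics | 89.75      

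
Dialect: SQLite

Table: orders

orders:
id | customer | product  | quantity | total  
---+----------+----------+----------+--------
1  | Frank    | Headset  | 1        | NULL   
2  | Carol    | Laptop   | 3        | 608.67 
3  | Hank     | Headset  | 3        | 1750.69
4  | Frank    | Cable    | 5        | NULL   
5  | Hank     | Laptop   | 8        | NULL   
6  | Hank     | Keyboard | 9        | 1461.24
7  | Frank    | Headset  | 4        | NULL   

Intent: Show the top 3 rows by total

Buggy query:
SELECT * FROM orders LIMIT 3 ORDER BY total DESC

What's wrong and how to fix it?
Bug: LIMIT must come after ORDER BY

Fix: Swap the clauses: ORDER BY first, then LIMIT

Corrected query:
SELECT * FROM orders ORDER BY total DESC LIMIT 3

Result:
id | customer | product  | quantity | total  
---+----------+----------+----------+--------
3  | Hank     | Headset  | 3        | 1750.69
6  | Hank     | Keyboard | 9        | 1461.24
2  | Carol    | Laptop   | 3        | 608.67 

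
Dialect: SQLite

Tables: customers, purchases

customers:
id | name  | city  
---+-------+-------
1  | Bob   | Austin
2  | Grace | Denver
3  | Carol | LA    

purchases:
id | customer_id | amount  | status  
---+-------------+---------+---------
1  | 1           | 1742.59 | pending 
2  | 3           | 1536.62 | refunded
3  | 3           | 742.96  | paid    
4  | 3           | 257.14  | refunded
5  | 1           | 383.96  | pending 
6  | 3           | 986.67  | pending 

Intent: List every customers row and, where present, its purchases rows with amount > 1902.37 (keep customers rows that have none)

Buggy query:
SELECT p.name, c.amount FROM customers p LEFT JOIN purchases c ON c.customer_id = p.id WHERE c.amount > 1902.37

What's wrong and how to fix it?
Bug: Filtering c.amount in WHERE discards the NULL rows produced by LEFT JOIN, turning it into an inner join

Fix: Put 'c.amount > 1902.37' in the JOIN's ON clause instead of WHERE

Corrected query:
SELECT p.name, c.amount FROM customers p LEFT JOIN purchases c ON c.customer_id = p.id AND c.amount > 1902.37

Result:
name  | amount
------+-------
Bob   | NULL  
Grace | NULL  
Carol | NULL  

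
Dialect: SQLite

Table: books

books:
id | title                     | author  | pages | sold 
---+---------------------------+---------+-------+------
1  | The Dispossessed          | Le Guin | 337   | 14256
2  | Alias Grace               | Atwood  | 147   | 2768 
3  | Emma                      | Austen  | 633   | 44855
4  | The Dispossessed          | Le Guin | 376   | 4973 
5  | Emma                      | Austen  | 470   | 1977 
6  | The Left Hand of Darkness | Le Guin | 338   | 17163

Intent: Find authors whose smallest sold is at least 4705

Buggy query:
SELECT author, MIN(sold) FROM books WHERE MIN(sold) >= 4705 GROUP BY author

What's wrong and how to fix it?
Bug: Aggregates like MIN are computed per group after WHERE runs

Fix: Replace WHERE with HAVING after the GROUP BY

Corrected query:
SELECT author, MIN(sold) FROM books GROUP BY author HAVING MIN(sold) >= 4705

Result:
author  | MIN(sold)
--------+----------
Le Guin | 4973     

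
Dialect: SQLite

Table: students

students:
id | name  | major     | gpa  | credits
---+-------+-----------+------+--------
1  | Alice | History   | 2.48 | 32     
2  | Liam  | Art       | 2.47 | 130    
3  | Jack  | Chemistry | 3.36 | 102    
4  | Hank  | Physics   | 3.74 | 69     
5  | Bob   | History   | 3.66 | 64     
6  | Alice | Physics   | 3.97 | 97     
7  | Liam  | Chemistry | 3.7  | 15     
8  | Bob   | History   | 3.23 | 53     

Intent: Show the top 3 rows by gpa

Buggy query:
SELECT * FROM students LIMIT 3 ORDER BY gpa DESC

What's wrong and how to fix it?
Bug: LIMIT must come after ORDER BY

Fix: Swap the clauses: ORDER BY first, then LIMIT

Corrected query:
SELECT * FROM students ORDER BY gpa DESC LIMIT 3

Result:
id | name  | major     | gpa  | credits
---+-------+-----------+------+--------
6  | Alice | Physics   | 3.97 | 97     
4  | Hank  | Physics   | 3.74 | 69     
7  | Liam  | Chemistry | 3.7  | 15     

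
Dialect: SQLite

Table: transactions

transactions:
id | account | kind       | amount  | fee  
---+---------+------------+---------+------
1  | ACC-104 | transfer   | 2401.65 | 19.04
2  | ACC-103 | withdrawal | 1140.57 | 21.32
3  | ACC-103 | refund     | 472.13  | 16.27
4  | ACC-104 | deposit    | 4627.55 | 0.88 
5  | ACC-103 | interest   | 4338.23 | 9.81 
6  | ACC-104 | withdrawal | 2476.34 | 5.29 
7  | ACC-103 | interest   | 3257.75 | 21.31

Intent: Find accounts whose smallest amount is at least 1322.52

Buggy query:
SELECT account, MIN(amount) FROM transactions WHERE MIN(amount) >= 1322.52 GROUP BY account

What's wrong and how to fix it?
Bug: MIN() in WHERE is a misuse of aggregate

Fix: Use HAVING for the per-group MIN condition

Corrected query:
SELECT account, MIN(amount) FROM transactions GROUP BY account HAVING MIN(amount) >= 1322.52

Result:
account | MIN(amount)
--------+------------
ACC-104 | 2401.65    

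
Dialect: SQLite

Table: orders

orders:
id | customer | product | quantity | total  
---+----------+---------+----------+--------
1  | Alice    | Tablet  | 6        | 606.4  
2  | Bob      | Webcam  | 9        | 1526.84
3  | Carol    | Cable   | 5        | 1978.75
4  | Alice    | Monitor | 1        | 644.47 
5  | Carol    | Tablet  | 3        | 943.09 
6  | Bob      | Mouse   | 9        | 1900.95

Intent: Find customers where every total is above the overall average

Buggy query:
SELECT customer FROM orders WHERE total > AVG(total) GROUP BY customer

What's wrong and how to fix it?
Bug: WHERE evaluates per row before aggregation, so AVG() is unavailable

Fix: Use a subquery for AVG and a HAVING MIN(...) filter so the condition holds for every row in the group

Corrected query:
SELECT customer FROM orders GROUP BY customer HAVING MIN(total) > (SELECT AVG(total) FROM orders)

Result:
customer
--------
Bob     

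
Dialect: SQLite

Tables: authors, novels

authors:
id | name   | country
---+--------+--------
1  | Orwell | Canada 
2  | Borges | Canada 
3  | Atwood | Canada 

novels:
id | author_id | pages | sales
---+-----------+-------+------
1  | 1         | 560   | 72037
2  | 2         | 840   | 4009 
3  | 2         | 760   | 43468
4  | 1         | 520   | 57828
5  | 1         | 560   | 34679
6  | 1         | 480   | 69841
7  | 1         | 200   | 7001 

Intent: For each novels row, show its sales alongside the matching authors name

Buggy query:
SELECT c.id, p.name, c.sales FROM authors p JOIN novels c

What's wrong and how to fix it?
Bug: JOIN with no ON clause produces a cartesian product; every novels row pairs with every authors row

Fix: Specify the join condition linking the foreign key to the parent id

Corrected query:
SELECT c.id, p.name, c.sales FROM authors p JOIN novels c ON c.author_id = p.id

Result:
id | name   | sales
---+--------+------
1  | Orwell | 72037
2  | Borges | 4009 
3  | Borges | 43468
4  | Orwell | 57828
5  | Orwell | 34679
6  | Orwell | 69841
7  | Orwell | 7001 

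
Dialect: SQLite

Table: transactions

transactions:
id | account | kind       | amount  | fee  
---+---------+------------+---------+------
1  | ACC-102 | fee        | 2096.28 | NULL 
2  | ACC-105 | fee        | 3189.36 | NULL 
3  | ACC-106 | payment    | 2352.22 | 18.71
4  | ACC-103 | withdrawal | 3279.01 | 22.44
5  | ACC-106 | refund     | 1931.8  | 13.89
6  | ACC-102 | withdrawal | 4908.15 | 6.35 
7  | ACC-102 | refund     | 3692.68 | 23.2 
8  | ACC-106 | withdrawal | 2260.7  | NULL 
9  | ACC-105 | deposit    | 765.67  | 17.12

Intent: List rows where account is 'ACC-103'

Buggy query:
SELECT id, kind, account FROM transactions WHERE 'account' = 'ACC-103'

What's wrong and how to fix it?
Bug: Single quotes denote string literals in SQL; the column name is being compared as a constant string

Fix: Remove the quotes around the column name (or use double quotes for an identifier)

Corrected query:
SELECT id, kind, account FROM transactions WHERE account = 'ACC-103'

Result:
id | kind       | account
---+------------+--------
4  | withdrawal | ACC-103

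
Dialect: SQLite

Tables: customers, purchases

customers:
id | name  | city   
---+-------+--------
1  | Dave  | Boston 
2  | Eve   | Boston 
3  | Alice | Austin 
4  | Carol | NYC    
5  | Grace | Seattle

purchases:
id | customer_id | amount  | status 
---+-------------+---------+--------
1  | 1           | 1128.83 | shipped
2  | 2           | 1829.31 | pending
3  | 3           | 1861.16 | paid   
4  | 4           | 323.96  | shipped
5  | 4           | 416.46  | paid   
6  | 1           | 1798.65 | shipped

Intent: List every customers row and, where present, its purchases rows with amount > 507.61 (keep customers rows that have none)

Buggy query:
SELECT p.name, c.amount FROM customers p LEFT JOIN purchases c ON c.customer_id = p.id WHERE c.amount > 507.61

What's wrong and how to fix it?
Bug: Filtering c.amount in WHERE discards the NULL rows produced by LEFT JOIN, turning it into an inner join

Fix: Put 'c.amount > 507.61' in the JOIN's ON clause instead of WHERE

Corrected query:
SELECT p.name, c.amount FROM customers p LEFT JOIN purchases c ON c.customer_id = p.id AND c.amount > 507.61

Result:
name  | amount 
------+--------
Dave  | 1128.83
Dave  | 1798.65
Eve   | 1829.31
Alice | 1861.16
Carol | NULL   
Grace | NULL   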